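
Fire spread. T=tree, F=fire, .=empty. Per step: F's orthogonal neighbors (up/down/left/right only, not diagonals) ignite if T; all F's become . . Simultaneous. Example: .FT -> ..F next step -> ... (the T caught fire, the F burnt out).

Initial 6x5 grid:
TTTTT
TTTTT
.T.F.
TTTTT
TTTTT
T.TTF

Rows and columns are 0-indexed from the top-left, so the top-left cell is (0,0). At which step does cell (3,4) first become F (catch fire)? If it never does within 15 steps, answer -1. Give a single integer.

Step 1: cell (3,4)='T' (+4 fires, +2 burnt)
Step 2: cell (3,4)='F' (+7 fires, +4 burnt)
  -> target ignites at step 2
Step 3: cell (3,4)='.' (+5 fires, +7 burnt)
Step 4: cell (3,4)='.' (+5 fires, +5 burnt)
Step 5: cell (3,4)='.' (+2 fires, +5 burnt)
Step 6: cell (3,4)='.' (+1 fires, +2 burnt)
Step 7: cell (3,4)='.' (+0 fires, +1 burnt)
  fire out at step 7

2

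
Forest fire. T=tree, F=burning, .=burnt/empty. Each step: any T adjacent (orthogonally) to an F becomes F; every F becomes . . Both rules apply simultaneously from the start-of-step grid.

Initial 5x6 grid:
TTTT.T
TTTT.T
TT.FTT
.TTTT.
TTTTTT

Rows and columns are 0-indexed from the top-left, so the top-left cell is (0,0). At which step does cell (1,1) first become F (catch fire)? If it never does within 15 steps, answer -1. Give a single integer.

Step 1: cell (1,1)='T' (+3 fires, +1 burnt)
Step 2: cell (1,1)='T' (+6 fires, +3 burnt)
Step 3: cell (1,1)='F' (+6 fires, +6 burnt)
  -> target ignites at step 3
Step 4: cell (1,1)='.' (+6 fires, +6 burnt)
Step 5: cell (1,1)='.' (+3 fires, +6 burnt)
Step 6: cell (1,1)='.' (+0 fires, +3 burnt)
  fire out at step 6

3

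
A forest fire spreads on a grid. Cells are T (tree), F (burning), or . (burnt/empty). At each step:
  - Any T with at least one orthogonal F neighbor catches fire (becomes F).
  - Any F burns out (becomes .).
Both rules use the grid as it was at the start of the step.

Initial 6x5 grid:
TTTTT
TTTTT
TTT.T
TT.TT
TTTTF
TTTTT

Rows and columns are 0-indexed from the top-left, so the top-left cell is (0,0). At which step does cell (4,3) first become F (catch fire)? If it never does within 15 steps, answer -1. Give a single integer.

Step 1: cell (4,3)='F' (+3 fires, +1 burnt)
  -> target ignites at step 1
Step 2: cell (4,3)='.' (+4 fires, +3 burnt)
Step 3: cell (4,3)='.' (+3 fires, +4 burnt)
Step 4: cell (4,3)='.' (+5 fires, +3 burnt)
Step 5: cell (4,3)='.' (+5 fires, +5 burnt)
Step 6: cell (4,3)='.' (+4 fires, +5 burnt)
Step 7: cell (4,3)='.' (+2 fires, +4 burnt)
Step 8: cell (4,3)='.' (+1 fires, +2 burnt)
Step 9: cell (4,3)='.' (+0 fires, +1 burnt)
  fire out at step 9

1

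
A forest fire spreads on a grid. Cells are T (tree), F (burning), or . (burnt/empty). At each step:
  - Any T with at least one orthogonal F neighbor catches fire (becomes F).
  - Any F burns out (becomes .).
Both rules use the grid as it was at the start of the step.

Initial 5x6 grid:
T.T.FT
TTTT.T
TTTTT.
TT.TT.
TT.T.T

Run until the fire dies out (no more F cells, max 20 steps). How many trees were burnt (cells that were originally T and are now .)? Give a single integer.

Answer: 2

Derivation:
Step 1: +1 fires, +1 burnt (F count now 1)
Step 2: +1 fires, +1 burnt (F count now 1)
Step 3: +0 fires, +1 burnt (F count now 0)
Fire out after step 3
Initially T: 21, now '.': 11
Total burnt (originally-T cells now '.'): 2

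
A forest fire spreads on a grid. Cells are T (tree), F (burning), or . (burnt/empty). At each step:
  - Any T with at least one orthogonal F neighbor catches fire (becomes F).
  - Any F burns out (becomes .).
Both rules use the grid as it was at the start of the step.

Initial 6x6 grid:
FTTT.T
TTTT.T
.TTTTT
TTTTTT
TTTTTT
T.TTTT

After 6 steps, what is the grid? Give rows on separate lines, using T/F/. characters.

Step 1: 2 trees catch fire, 1 burn out
  .FTT.T
  FTTT.T
  .TTTTT
  TTTTTT
  TTTTTT
  T.TTTT
Step 2: 2 trees catch fire, 2 burn out
  ..FT.T
  .FTT.T
  .TTTTT
  TTTTTT
  TTTTTT
  T.TTTT
Step 3: 3 trees catch fire, 2 burn out
  ...F.T
  ..FT.T
  .FTTTT
  TTTTTT
  TTTTTT
  T.TTTT
Step 4: 3 trees catch fire, 3 burn out
  .....T
  ...F.T
  ..FTTT
  TFTTTT
  TTTTTT
  T.TTTT
Step 5: 4 trees catch fire, 3 burn out
  .....T
  .....T
  ...FTT
  F.FTTT
  TFTTTT
  T.TTTT
Step 6: 4 trees catch fire, 4 burn out
  .....T
  .....T
  ....FT
  ...FTT
  F.FTTT
  T.TTTT

.....T
.....T
....FT
...FTT
F.FTTT
T.TTTT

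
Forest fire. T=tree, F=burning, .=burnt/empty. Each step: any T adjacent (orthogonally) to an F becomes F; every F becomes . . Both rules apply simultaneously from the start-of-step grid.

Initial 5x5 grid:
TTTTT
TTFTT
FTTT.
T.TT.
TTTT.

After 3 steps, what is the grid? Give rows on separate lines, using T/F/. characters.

Step 1: 7 trees catch fire, 2 burn out
  TTFTT
  FF.FT
  .FFT.
  F.TT.
  TTTT.
Step 2: 7 trees catch fire, 7 burn out
  FF.FT
  ....F
  ...F.
  ..FT.
  FTTT.
Step 3: 4 trees catch fire, 7 burn out
  ....F
  .....
  .....
  ...F.
  .FFT.

....F
.....
.....
...F.
.FFT.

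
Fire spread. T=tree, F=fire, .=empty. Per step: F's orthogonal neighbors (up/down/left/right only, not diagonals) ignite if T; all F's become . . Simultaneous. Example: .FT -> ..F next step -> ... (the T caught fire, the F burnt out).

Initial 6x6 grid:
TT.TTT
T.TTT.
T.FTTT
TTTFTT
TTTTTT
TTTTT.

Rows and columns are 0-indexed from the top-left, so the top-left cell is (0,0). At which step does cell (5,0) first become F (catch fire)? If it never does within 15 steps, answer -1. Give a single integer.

Step 1: cell (5,0)='T' (+5 fires, +2 burnt)
Step 2: cell (5,0)='T' (+7 fires, +5 burnt)
Step 3: cell (5,0)='T' (+8 fires, +7 burnt)
Step 4: cell (5,0)='T' (+4 fires, +8 burnt)
Step 5: cell (5,0)='F' (+3 fires, +4 burnt)
  -> target ignites at step 5
Step 6: cell (5,0)='.' (+1 fires, +3 burnt)
Step 7: cell (5,0)='.' (+1 fires, +1 burnt)
Step 8: cell (5,0)='.' (+0 fires, +1 burnt)
  fire out at step 8

5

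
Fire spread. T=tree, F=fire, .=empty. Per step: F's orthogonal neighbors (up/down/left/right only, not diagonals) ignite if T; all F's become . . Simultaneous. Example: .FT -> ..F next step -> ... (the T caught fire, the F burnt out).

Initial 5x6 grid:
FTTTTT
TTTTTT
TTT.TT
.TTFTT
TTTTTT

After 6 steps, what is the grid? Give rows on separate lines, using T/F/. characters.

Step 1: 5 trees catch fire, 2 burn out
  .FTTTT
  FTTTTT
  TTT.TT
  .TF.FT
  TTTFTT
Step 2: 9 trees catch fire, 5 burn out
  ..FTTT
  .FTTTT
  FTF.FT
  .F...F
  TTF.FT
Step 3: 7 trees catch fire, 9 burn out
  ...FTT
  ..FTFT
  .F...F
  ......
  TF...F
Step 4: 4 trees catch fire, 7 burn out
  ....FT
  ...F.F
  ......
  ......
  F.....
Step 5: 1 trees catch fire, 4 burn out
  .....F
  ......
  ......
  ......
  ......
Step 6: 0 trees catch fire, 1 burn out
  ......
  ......
  ......
  ......
  ......

......
......
......
......
......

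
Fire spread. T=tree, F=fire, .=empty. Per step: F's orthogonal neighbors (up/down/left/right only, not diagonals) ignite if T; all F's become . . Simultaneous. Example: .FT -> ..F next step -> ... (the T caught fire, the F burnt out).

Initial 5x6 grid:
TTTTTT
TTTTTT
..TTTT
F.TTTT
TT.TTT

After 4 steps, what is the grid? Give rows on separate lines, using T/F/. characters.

Step 1: 1 trees catch fire, 1 burn out
  TTTTTT
  TTTTTT
  ..TTTT
  ..TTTT
  FT.TTT
Step 2: 1 trees catch fire, 1 burn out
  TTTTTT
  TTTTTT
  ..TTTT
  ..TTTT
  .F.TTT
Step 3: 0 trees catch fire, 1 burn out
  TTTTTT
  TTTTTT
  ..TTTT
  ..TTTT
  ...TTT
Step 4: 0 trees catch fire, 0 burn out
  TTTTTT
  TTTTTT
  ..TTTT
  ..TTTT
  ...TTT

TTTTTT
TTTTTT
..TTTT
..TTTT
...TTT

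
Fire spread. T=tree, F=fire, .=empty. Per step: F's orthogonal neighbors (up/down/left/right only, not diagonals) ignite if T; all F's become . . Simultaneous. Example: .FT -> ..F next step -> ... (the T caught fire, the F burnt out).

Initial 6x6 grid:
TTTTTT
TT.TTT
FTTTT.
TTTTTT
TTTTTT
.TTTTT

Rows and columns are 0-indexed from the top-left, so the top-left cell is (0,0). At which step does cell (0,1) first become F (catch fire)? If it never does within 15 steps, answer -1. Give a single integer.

Step 1: cell (0,1)='T' (+3 fires, +1 burnt)
Step 2: cell (0,1)='T' (+5 fires, +3 burnt)
Step 3: cell (0,1)='F' (+4 fires, +5 burnt)
  -> target ignites at step 3
Step 4: cell (0,1)='.' (+6 fires, +4 burnt)
Step 5: cell (0,1)='.' (+5 fires, +6 burnt)
Step 6: cell (0,1)='.' (+5 fires, +5 burnt)
Step 7: cell (0,1)='.' (+3 fires, +5 burnt)
Step 8: cell (0,1)='.' (+1 fires, +3 burnt)
Step 9: cell (0,1)='.' (+0 fires, +1 burnt)
  fire out at step 9

3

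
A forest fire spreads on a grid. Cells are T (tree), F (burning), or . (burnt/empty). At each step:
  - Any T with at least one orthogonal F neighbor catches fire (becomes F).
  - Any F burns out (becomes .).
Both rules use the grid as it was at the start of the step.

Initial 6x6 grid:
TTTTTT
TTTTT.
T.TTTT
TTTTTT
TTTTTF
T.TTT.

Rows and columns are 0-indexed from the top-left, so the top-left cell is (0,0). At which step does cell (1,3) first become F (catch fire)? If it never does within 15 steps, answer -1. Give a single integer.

Step 1: cell (1,3)='T' (+2 fires, +1 burnt)
Step 2: cell (1,3)='T' (+4 fires, +2 burnt)
Step 3: cell (1,3)='T' (+4 fires, +4 burnt)
Step 4: cell (1,3)='T' (+5 fires, +4 burnt)
Step 5: cell (1,3)='F' (+5 fires, +5 burnt)
  -> target ignites at step 5
Step 6: cell (1,3)='.' (+5 fires, +5 burnt)
Step 7: cell (1,3)='.' (+3 fires, +5 burnt)
Step 8: cell (1,3)='.' (+2 fires, +3 burnt)
Step 9: cell (1,3)='.' (+1 fires, +2 burnt)
Step 10: cell (1,3)='.' (+0 fires, +1 burnt)
  fire out at step 10

5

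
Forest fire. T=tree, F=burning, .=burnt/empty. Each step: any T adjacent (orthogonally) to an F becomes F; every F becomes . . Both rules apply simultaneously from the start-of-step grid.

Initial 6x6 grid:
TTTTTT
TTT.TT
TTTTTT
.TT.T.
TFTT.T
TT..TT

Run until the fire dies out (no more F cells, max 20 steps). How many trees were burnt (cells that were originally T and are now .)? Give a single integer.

Step 1: +4 fires, +1 burnt (F count now 4)
Step 2: +4 fires, +4 burnt (F count now 4)
Step 3: +3 fires, +4 burnt (F count now 3)
Step 4: +4 fires, +3 burnt (F count now 4)
Step 5: +3 fires, +4 burnt (F count now 3)
Step 6: +4 fires, +3 burnt (F count now 4)
Step 7: +2 fires, +4 burnt (F count now 2)
Step 8: +1 fires, +2 burnt (F count now 1)
Step 9: +0 fires, +1 burnt (F count now 0)
Fire out after step 9
Initially T: 28, now '.': 33
Total burnt (originally-T cells now '.'): 25

Answer: 25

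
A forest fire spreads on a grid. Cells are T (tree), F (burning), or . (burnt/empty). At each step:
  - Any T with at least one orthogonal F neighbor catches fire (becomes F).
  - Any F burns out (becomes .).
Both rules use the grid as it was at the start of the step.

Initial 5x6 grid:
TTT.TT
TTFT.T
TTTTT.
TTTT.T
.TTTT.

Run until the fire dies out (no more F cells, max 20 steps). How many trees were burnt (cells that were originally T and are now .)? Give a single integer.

Step 1: +4 fires, +1 burnt (F count now 4)
Step 2: +5 fires, +4 burnt (F count now 5)
Step 3: +6 fires, +5 burnt (F count now 6)
Step 4: +3 fires, +6 burnt (F count now 3)
Step 5: +1 fires, +3 burnt (F count now 1)
Step 6: +0 fires, +1 burnt (F count now 0)
Fire out after step 6
Initially T: 23, now '.': 26
Total burnt (originally-T cells now '.'): 19

Answer: 19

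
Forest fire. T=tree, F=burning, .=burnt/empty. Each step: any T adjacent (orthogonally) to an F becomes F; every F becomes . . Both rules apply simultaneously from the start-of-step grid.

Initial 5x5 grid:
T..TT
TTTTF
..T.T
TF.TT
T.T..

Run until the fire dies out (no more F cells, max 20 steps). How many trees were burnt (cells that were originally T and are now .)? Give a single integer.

Answer: 13

Derivation:
Step 1: +4 fires, +2 burnt (F count now 4)
Step 2: +4 fires, +4 burnt (F count now 4)
Step 3: +3 fires, +4 burnt (F count now 3)
Step 4: +1 fires, +3 burnt (F count now 1)
Step 5: +1 fires, +1 burnt (F count now 1)
Step 6: +0 fires, +1 burnt (F count now 0)
Fire out after step 6
Initially T: 14, now '.': 24
Total burnt (originally-T cells now '.'): 13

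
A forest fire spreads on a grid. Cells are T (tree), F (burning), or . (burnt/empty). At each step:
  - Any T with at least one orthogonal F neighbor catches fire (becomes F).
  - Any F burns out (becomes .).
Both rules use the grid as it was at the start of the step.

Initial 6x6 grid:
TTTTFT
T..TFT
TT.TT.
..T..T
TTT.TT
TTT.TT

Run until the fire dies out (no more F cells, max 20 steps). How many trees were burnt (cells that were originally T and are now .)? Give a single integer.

Answer: 12

Derivation:
Step 1: +5 fires, +2 burnt (F count now 5)
Step 2: +2 fires, +5 burnt (F count now 2)
Step 3: +1 fires, +2 burnt (F count now 1)
Step 4: +1 fires, +1 burnt (F count now 1)
Step 5: +1 fires, +1 burnt (F count now 1)
Step 6: +1 fires, +1 burnt (F count now 1)
Step 7: +1 fires, +1 burnt (F count now 1)
Step 8: +0 fires, +1 burnt (F count now 0)
Fire out after step 8
Initially T: 24, now '.': 24
Total burnt (originally-T cells now '.'): 12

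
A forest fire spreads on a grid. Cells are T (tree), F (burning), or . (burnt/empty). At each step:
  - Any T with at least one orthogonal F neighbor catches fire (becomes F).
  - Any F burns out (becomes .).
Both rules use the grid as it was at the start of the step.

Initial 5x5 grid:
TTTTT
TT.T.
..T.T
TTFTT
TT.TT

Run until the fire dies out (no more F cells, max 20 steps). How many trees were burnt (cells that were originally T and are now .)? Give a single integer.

Step 1: +3 fires, +1 burnt (F count now 3)
Step 2: +4 fires, +3 burnt (F count now 4)
Step 3: +3 fires, +4 burnt (F count now 3)
Step 4: +0 fires, +3 burnt (F count now 0)
Fire out after step 4
Initially T: 18, now '.': 17
Total burnt (originally-T cells now '.'): 10

Answer: 10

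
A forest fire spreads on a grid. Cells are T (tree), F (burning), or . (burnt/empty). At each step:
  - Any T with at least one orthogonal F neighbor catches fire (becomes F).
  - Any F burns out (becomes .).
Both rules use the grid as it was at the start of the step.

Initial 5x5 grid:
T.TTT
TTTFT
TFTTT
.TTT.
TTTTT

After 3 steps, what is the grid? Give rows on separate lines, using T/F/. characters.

Step 1: 8 trees catch fire, 2 burn out
  T.TFT
  TFF.F
  F.FFT
  .FTT.
  TTTTT
Step 2: 7 trees catch fire, 8 burn out
  T.F.F
  F....
  ....F
  ..FF.
  TFTTT
Step 3: 4 trees catch fire, 7 burn out
  F....
  .....
  .....
  .....
  F.FFT

F....
.....
.....
.....
F.FFT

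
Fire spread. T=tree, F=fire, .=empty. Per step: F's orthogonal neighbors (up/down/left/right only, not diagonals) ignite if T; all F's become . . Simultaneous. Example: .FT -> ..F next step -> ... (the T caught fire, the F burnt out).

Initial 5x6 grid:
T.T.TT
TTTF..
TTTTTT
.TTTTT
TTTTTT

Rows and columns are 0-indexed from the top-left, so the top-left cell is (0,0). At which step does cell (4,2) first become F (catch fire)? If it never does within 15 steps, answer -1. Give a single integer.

Step 1: cell (4,2)='T' (+2 fires, +1 burnt)
Step 2: cell (4,2)='T' (+5 fires, +2 burnt)
Step 3: cell (4,2)='T' (+6 fires, +5 burnt)
Step 4: cell (4,2)='F' (+6 fires, +6 burnt)
  -> target ignites at step 4
Step 5: cell (4,2)='.' (+2 fires, +6 burnt)
Step 6: cell (4,2)='.' (+1 fires, +2 burnt)
Step 7: cell (4,2)='.' (+0 fires, +1 burnt)
  fire out at step 7

4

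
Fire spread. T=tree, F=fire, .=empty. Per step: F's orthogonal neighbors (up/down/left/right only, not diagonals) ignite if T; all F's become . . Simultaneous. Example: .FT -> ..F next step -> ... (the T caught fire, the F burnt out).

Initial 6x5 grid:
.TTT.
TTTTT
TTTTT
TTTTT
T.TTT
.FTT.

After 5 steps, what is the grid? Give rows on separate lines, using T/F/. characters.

Step 1: 1 trees catch fire, 1 burn out
  .TTT.
  TTTTT
  TTTTT
  TTTTT
  T.TTT
  ..FT.
Step 2: 2 trees catch fire, 1 burn out
  .TTT.
  TTTTT
  TTTTT
  TTTTT
  T.FTT
  ...F.
Step 3: 2 trees catch fire, 2 burn out
  .TTT.
  TTTTT
  TTTTT
  TTFTT
  T..FT
  .....
Step 4: 4 trees catch fire, 2 burn out
  .TTT.
  TTTTT
  TTFTT
  TF.FT
  T...F
  .....
Step 5: 5 trees catch fire, 4 burn out
  .TTT.
  TTFTT
  TF.FT
  F...F
  T....
  .....

.TTT.
TTFTT
TF.FT
F...F
T....
.....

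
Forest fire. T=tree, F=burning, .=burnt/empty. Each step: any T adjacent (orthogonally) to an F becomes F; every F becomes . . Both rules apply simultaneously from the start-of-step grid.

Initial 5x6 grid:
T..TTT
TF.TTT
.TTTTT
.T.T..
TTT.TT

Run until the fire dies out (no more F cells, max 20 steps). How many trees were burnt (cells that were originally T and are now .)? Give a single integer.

Step 1: +2 fires, +1 burnt (F count now 2)
Step 2: +3 fires, +2 burnt (F count now 3)
Step 3: +2 fires, +3 burnt (F count now 2)
Step 4: +5 fires, +2 burnt (F count now 5)
Step 5: +3 fires, +5 burnt (F count now 3)
Step 6: +2 fires, +3 burnt (F count now 2)
Step 7: +1 fires, +2 burnt (F count now 1)
Step 8: +0 fires, +1 burnt (F count now 0)
Fire out after step 8
Initially T: 20, now '.': 28
Total burnt (originally-T cells now '.'): 18

Answer: 18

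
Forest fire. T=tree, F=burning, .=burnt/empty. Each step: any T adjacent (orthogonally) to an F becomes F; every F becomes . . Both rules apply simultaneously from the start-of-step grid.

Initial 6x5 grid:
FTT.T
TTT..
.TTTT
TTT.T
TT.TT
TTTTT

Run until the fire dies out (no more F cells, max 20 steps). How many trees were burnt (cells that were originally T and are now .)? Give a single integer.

Step 1: +2 fires, +1 burnt (F count now 2)
Step 2: +2 fires, +2 burnt (F count now 2)
Step 3: +2 fires, +2 burnt (F count now 2)
Step 4: +2 fires, +2 burnt (F count now 2)
Step 5: +4 fires, +2 burnt (F count now 4)
Step 6: +3 fires, +4 burnt (F count now 3)
Step 7: +3 fires, +3 burnt (F count now 3)
Step 8: +2 fires, +3 burnt (F count now 2)
Step 9: +2 fires, +2 burnt (F count now 2)
Step 10: +0 fires, +2 burnt (F count now 0)
Fire out after step 10
Initially T: 23, now '.': 29
Total burnt (originally-T cells now '.'): 22

Answer: 22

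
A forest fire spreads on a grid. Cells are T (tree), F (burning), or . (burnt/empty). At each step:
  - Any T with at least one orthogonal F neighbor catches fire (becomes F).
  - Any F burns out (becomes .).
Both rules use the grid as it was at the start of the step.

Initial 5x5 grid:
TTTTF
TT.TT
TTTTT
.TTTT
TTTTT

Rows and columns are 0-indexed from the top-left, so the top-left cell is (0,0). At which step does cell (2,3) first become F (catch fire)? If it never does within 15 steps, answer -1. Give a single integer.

Step 1: cell (2,3)='T' (+2 fires, +1 burnt)
Step 2: cell (2,3)='T' (+3 fires, +2 burnt)
Step 3: cell (2,3)='F' (+3 fires, +3 burnt)
  -> target ignites at step 3
Step 4: cell (2,3)='.' (+5 fires, +3 burnt)
Step 5: cell (2,3)='.' (+4 fires, +5 burnt)
Step 6: cell (2,3)='.' (+3 fires, +4 burnt)
Step 7: cell (2,3)='.' (+1 fires, +3 burnt)
Step 8: cell (2,3)='.' (+1 fires, +1 burnt)
Step 9: cell (2,3)='.' (+0 fires, +1 burnt)
  fire out at step 9

3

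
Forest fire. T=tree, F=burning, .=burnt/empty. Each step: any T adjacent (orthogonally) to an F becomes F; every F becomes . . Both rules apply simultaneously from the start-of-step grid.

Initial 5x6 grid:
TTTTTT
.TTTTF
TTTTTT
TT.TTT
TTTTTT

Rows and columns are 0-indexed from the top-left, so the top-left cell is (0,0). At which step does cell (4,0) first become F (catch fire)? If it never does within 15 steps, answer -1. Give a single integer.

Step 1: cell (4,0)='T' (+3 fires, +1 burnt)
Step 2: cell (4,0)='T' (+4 fires, +3 burnt)
Step 3: cell (4,0)='T' (+5 fires, +4 burnt)
Step 4: cell (4,0)='T' (+5 fires, +5 burnt)
Step 5: cell (4,0)='T' (+3 fires, +5 burnt)
Step 6: cell (4,0)='T' (+4 fires, +3 burnt)
Step 7: cell (4,0)='T' (+2 fires, +4 burnt)
Step 8: cell (4,0)='F' (+1 fires, +2 burnt)
  -> target ignites at step 8
Step 9: cell (4,0)='.' (+0 fires, +1 burnt)
  fire out at step 9

8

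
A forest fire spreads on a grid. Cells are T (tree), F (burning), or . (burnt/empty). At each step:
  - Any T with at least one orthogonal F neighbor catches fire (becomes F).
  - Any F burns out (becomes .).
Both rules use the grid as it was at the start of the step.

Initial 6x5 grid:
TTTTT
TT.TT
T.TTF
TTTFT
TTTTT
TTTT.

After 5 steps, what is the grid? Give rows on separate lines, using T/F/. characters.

Step 1: 5 trees catch fire, 2 burn out
  TTTTT
  TT.TF
  T.TF.
  TTF.F
  TTTFT
  TTTT.
Step 2: 7 trees catch fire, 5 burn out
  TTTTF
  TT.F.
  T.F..
  TF...
  TTF.F
  TTTF.
Step 3: 4 trees catch fire, 7 burn out
  TTTF.
  TT...
  T....
  F....
  TF...
  TTF..
Step 4: 4 trees catch fire, 4 burn out
  TTF..
  TT...
  F....
  .....
  F....
  TF...
Step 5: 3 trees catch fire, 4 burn out
  TF...
  FT...
  .....
  .....
  .....
  F....

TF...
FT...
.....
.....
.....
F....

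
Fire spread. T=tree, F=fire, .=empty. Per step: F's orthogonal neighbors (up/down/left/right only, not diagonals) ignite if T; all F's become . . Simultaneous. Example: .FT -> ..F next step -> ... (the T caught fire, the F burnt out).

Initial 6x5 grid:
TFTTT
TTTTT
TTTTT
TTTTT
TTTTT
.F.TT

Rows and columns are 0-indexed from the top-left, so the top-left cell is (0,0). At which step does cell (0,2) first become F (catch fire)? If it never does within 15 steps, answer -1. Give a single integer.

Step 1: cell (0,2)='F' (+4 fires, +2 burnt)
  -> target ignites at step 1
Step 2: cell (0,2)='.' (+7 fires, +4 burnt)
Step 3: cell (0,2)='.' (+7 fires, +7 burnt)
Step 4: cell (0,2)='.' (+5 fires, +7 burnt)
Step 5: cell (0,2)='.' (+3 fires, +5 burnt)
Step 6: cell (0,2)='.' (+0 fires, +3 burnt)
  fire out at step 6

1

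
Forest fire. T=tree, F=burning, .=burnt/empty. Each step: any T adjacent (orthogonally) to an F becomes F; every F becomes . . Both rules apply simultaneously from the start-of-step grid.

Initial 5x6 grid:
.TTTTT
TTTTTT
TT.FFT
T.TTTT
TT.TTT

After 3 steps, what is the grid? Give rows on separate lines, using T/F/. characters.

Step 1: 5 trees catch fire, 2 burn out
  .TTTTT
  TTTFFT
  TT...F
  T.TFFT
  TT.TTT
Step 2: 8 trees catch fire, 5 burn out
  .TTFFT
  TTF..F
  TT....
  T.F..F
  TT.FFT
Step 3: 4 trees catch fire, 8 burn out
  .TF..F
  TF....
  TT....
  T.....
  TT...F

.TF..F
TF....
TT....
T.....
TT...F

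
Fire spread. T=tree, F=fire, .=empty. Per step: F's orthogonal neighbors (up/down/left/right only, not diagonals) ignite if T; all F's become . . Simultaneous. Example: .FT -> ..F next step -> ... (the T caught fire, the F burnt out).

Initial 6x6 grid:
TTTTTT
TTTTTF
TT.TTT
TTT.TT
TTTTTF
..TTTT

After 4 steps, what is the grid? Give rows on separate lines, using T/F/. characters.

Step 1: 6 trees catch fire, 2 burn out
  TTTTTF
  TTTTF.
  TT.TTF
  TTT.TF
  TTTTF.
  ..TTTF
Step 2: 6 trees catch fire, 6 burn out
  TTTTF.
  TTTF..
  TT.TF.
  TTT.F.
  TTTF..
  ..TTF.
Step 3: 5 trees catch fire, 6 burn out
  TTTF..
  TTF...
  TT.F..
  TTT...
  TTF...
  ..TF..
Step 4: 5 trees catch fire, 5 burn out
  TTF...
  TF....
  TT....
  TTF...
  TF....
  ..F...

TTF...
TF....
TT....
TTF...
TF....
..F...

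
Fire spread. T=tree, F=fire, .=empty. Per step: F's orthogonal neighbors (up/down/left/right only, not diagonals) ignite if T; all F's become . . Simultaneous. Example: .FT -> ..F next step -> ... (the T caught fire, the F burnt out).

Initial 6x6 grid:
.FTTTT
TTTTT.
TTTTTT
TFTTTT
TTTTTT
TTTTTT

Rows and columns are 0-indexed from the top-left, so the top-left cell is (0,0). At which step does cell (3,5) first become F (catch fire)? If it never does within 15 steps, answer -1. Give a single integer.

Step 1: cell (3,5)='T' (+6 fires, +2 burnt)
Step 2: cell (3,5)='T' (+9 fires, +6 burnt)
Step 3: cell (3,5)='T' (+7 fires, +9 burnt)
Step 4: cell (3,5)='F' (+6 fires, +7 burnt)
  -> target ignites at step 4
Step 5: cell (3,5)='.' (+3 fires, +6 burnt)
Step 6: cell (3,5)='.' (+1 fires, +3 burnt)
Step 7: cell (3,5)='.' (+0 fires, +1 burnt)
  fire out at step 7

4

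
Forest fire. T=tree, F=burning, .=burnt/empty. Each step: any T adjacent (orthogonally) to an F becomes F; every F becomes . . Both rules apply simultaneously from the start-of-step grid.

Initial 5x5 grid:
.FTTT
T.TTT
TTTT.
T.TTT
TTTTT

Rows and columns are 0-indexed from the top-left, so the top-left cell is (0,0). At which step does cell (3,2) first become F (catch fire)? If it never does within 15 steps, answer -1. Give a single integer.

Step 1: cell (3,2)='T' (+1 fires, +1 burnt)
Step 2: cell (3,2)='T' (+2 fires, +1 burnt)
Step 3: cell (3,2)='T' (+3 fires, +2 burnt)
Step 4: cell (3,2)='F' (+4 fires, +3 burnt)
  -> target ignites at step 4
Step 5: cell (3,2)='.' (+3 fires, +4 burnt)
Step 6: cell (3,2)='.' (+5 fires, +3 burnt)
Step 7: cell (3,2)='.' (+2 fires, +5 burnt)
Step 8: cell (3,2)='.' (+0 fires, +2 burnt)
  fire out at step 8

4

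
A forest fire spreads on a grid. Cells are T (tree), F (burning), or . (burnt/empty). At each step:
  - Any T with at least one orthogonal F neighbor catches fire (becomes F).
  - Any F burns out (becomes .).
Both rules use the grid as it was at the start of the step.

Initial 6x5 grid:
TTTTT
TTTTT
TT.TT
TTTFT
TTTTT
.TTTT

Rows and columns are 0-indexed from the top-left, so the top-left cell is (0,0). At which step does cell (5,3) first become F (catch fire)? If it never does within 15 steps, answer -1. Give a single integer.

Step 1: cell (5,3)='T' (+4 fires, +1 burnt)
Step 2: cell (5,3)='F' (+6 fires, +4 burnt)
  -> target ignites at step 2
Step 3: cell (5,3)='.' (+8 fires, +6 burnt)
Step 4: cell (5,3)='.' (+6 fires, +8 burnt)
Step 5: cell (5,3)='.' (+2 fires, +6 burnt)
Step 6: cell (5,3)='.' (+1 fires, +2 burnt)
Step 7: cell (5,3)='.' (+0 fires, +1 burnt)
  fire out at step 7

2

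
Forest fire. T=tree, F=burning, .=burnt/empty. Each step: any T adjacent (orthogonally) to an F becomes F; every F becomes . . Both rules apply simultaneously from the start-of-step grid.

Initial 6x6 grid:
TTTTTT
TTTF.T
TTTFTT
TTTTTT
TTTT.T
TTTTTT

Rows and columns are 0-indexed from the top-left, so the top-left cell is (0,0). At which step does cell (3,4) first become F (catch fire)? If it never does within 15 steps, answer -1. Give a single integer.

Step 1: cell (3,4)='T' (+5 fires, +2 burnt)
Step 2: cell (3,4)='F' (+8 fires, +5 burnt)
  -> target ignites at step 2
Step 3: cell (3,4)='.' (+9 fires, +8 burnt)
Step 4: cell (3,4)='.' (+6 fires, +9 burnt)
Step 5: cell (3,4)='.' (+3 fires, +6 burnt)
Step 6: cell (3,4)='.' (+1 fires, +3 burnt)
Step 7: cell (3,4)='.' (+0 fires, +1 burnt)
  fire out at step 7

2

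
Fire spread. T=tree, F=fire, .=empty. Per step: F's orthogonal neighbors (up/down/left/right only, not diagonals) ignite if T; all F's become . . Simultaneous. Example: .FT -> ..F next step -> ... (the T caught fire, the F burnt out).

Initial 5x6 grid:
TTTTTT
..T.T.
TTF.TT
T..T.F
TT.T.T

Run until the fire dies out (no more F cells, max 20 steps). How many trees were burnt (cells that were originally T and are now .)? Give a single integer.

Step 1: +4 fires, +2 burnt (F count now 4)
Step 2: +3 fires, +4 burnt (F count now 3)
Step 3: +4 fires, +3 burnt (F count now 4)
Step 4: +3 fires, +4 burnt (F count now 3)
Step 5: +2 fires, +3 burnt (F count now 2)
Step 6: +0 fires, +2 burnt (F count now 0)
Fire out after step 6
Initially T: 18, now '.': 28
Total burnt (originally-T cells now '.'): 16

Answer: 16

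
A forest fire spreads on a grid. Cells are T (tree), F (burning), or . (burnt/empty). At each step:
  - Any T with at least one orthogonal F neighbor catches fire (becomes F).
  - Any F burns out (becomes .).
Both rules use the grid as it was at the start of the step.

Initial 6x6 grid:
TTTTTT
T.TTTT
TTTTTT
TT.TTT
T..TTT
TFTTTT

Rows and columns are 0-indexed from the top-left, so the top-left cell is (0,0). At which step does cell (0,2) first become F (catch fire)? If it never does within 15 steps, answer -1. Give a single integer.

Step 1: cell (0,2)='T' (+2 fires, +1 burnt)
Step 2: cell (0,2)='T' (+2 fires, +2 burnt)
Step 3: cell (0,2)='T' (+3 fires, +2 burnt)
Step 4: cell (0,2)='T' (+5 fires, +3 burnt)
Step 5: cell (0,2)='T' (+5 fires, +5 burnt)
Step 6: cell (0,2)='T' (+5 fires, +5 burnt)
Step 7: cell (0,2)='T' (+5 fires, +5 burnt)
Step 8: cell (0,2)='F' (+3 fires, +5 burnt)
  -> target ignites at step 8
Step 9: cell (0,2)='.' (+1 fires, +3 burnt)
Step 10: cell (0,2)='.' (+0 fires, +1 burnt)
  fire out at step 10

8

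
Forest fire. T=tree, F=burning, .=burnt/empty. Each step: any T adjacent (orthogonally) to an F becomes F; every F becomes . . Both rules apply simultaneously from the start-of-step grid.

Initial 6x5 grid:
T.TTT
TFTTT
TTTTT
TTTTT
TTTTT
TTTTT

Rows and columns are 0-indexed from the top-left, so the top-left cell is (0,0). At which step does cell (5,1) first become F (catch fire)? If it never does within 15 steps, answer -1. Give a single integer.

Step 1: cell (5,1)='T' (+3 fires, +1 burnt)
Step 2: cell (5,1)='T' (+6 fires, +3 burnt)
Step 3: cell (5,1)='T' (+6 fires, +6 burnt)
Step 4: cell (5,1)='F' (+6 fires, +6 burnt)
  -> target ignites at step 4
Step 5: cell (5,1)='.' (+4 fires, +6 burnt)
Step 6: cell (5,1)='.' (+2 fires, +4 burnt)
Step 7: cell (5,1)='.' (+1 fires, +2 burnt)
Step 8: cell (5,1)='.' (+0 fires, +1 burnt)
  fire out at step 8

4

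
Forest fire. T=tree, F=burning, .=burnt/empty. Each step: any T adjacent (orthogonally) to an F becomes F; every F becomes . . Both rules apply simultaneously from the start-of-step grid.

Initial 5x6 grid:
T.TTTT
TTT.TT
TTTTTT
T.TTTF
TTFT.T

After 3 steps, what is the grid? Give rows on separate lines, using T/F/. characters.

Step 1: 6 trees catch fire, 2 burn out
  T.TTTT
  TTT.TT
  TTTTTF
  T.FTF.
  TF.F.F
Step 2: 5 trees catch fire, 6 burn out
  T.TTTT
  TTT.TF
  TTFTF.
  T..F..
  F.....
Step 3: 6 trees catch fire, 5 burn out
  T.TTTF
  TTF.F.
  TF.F..
  F.....
  ......

T.TTTF
TTF.F.
TF.F..
F.....
......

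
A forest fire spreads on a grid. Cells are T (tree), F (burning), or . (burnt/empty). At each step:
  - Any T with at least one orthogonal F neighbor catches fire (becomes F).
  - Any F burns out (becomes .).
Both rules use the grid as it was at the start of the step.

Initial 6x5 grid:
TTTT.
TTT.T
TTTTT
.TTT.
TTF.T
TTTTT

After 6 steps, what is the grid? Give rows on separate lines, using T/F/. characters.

Step 1: 3 trees catch fire, 1 burn out
  TTTT.
  TTT.T
  TTTTT
  .TFT.
  TF..T
  TTFTT
Step 2: 6 trees catch fire, 3 burn out
  TTTT.
  TTT.T
  TTFTT
  .F.F.
  F...T
  TF.FT
Step 3: 5 trees catch fire, 6 burn out
  TTTT.
  TTF.T
  TF.FT
  .....
  ....T
  F...F
Step 4: 5 trees catch fire, 5 burn out
  TTFT.
  TF..T
  F...F
  .....
  ....F
  .....
Step 5: 4 trees catch fire, 5 burn out
  TF.F.
  F...F
  .....
  .....
  .....
  .....
Step 6: 1 trees catch fire, 4 burn out
  F....
  .....
  .....
  .....
  .....
  .....

F....
.....
.....
.....
.....
.....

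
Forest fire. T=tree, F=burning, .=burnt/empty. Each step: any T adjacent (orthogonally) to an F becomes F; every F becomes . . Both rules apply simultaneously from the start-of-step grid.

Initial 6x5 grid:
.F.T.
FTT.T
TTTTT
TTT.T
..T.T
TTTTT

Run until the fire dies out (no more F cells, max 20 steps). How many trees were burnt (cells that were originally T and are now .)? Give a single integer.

Step 1: +2 fires, +2 burnt (F count now 2)
Step 2: +3 fires, +2 burnt (F count now 3)
Step 3: +2 fires, +3 burnt (F count now 2)
Step 4: +2 fires, +2 burnt (F count now 2)
Step 5: +2 fires, +2 burnt (F count now 2)
Step 6: +3 fires, +2 burnt (F count now 3)
Step 7: +3 fires, +3 burnt (F count now 3)
Step 8: +2 fires, +3 burnt (F count now 2)
Step 9: +0 fires, +2 burnt (F count now 0)
Fire out after step 9
Initially T: 20, now '.': 29
Total burnt (originally-T cells now '.'): 19

Answer: 19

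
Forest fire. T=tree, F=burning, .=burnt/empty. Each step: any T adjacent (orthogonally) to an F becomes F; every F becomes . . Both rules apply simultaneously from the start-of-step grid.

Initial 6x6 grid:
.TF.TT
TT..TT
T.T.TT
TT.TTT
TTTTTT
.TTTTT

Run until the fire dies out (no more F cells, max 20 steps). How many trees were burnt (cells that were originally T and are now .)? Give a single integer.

Step 1: +1 fires, +1 burnt (F count now 1)
Step 2: +1 fires, +1 burnt (F count now 1)
Step 3: +1 fires, +1 burnt (F count now 1)
Step 4: +1 fires, +1 burnt (F count now 1)
Step 5: +1 fires, +1 burnt (F count now 1)
Step 6: +2 fires, +1 burnt (F count now 2)
Step 7: +1 fires, +2 burnt (F count now 1)
Step 8: +2 fires, +1 burnt (F count now 2)
Step 9: +2 fires, +2 burnt (F count now 2)
Step 10: +3 fires, +2 burnt (F count now 3)
Step 11: +3 fires, +3 burnt (F count now 3)
Step 12: +3 fires, +3 burnt (F count now 3)
Step 13: +2 fires, +3 burnt (F count now 2)
Step 14: +2 fires, +2 burnt (F count now 2)
Step 15: +1 fires, +2 burnt (F count now 1)
Step 16: +0 fires, +1 burnt (F count now 0)
Fire out after step 16
Initially T: 27, now '.': 35
Total burnt (originally-T cells now '.'): 26

Answer: 26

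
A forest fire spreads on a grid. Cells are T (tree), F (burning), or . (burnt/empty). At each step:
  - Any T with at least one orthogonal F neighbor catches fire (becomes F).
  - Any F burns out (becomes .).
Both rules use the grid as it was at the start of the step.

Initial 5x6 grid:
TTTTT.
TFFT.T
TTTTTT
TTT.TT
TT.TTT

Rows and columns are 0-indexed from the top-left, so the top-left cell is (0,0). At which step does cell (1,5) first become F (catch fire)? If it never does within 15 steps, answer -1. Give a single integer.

Step 1: cell (1,5)='T' (+6 fires, +2 burnt)
Step 2: cell (1,5)='T' (+6 fires, +6 burnt)
Step 3: cell (1,5)='T' (+4 fires, +6 burnt)
Step 4: cell (1,5)='T' (+3 fires, +4 burnt)
Step 5: cell (1,5)='F' (+3 fires, +3 burnt)
  -> target ignites at step 5
Step 6: cell (1,5)='.' (+2 fires, +3 burnt)
Step 7: cell (1,5)='.' (+0 fires, +2 burnt)
  fire out at step 7

5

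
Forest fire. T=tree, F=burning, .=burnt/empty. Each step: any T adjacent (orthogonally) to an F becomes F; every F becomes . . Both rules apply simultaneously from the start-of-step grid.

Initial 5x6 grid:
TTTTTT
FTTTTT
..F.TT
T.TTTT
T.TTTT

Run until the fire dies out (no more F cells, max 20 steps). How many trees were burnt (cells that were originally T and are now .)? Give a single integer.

Answer: 21

Derivation:
Step 1: +4 fires, +2 burnt (F count now 4)
Step 2: +5 fires, +4 burnt (F count now 5)
Step 3: +4 fires, +5 burnt (F count now 4)
Step 4: +5 fires, +4 burnt (F count now 5)
Step 5: +3 fires, +5 burnt (F count now 3)
Step 6: +0 fires, +3 burnt (F count now 0)
Fire out after step 6
Initially T: 23, now '.': 28
Total burnt (originally-T cells now '.'): 21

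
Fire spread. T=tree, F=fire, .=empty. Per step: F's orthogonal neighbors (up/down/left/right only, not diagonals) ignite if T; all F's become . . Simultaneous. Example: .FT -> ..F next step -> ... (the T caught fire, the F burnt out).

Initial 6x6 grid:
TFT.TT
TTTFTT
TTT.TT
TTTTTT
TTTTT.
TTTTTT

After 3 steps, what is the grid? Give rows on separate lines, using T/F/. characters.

Step 1: 5 trees catch fire, 2 burn out
  F.F.TT
  TFF.FT
  TTT.TT
  TTTTTT
  TTTTT.
  TTTTTT
Step 2: 6 trees catch fire, 5 burn out
  ....FT
  F....F
  TFF.FT
  TTTTTT
  TTTTT.
  TTTTTT
Step 3: 6 trees catch fire, 6 burn out
  .....F
  ......
  F....F
  TFFTFT
  TTTTT.
  TTTTTT

.....F
......
F....F
TFFTFT
TTTTT.
TTTTTT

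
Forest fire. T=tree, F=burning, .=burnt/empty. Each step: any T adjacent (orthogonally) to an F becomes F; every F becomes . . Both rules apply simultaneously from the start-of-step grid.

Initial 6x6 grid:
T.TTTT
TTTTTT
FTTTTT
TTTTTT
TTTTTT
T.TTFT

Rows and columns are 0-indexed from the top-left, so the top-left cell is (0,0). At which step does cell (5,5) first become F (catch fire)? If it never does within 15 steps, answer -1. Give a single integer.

Step 1: cell (5,5)='F' (+6 fires, +2 burnt)
  -> target ignites at step 1
Step 2: cell (5,5)='.' (+9 fires, +6 burnt)
Step 3: cell (5,5)='.' (+9 fires, +9 burnt)
Step 4: cell (5,5)='.' (+4 fires, +9 burnt)
Step 5: cell (5,5)='.' (+3 fires, +4 burnt)
Step 6: cell (5,5)='.' (+1 fires, +3 burnt)
Step 7: cell (5,5)='.' (+0 fires, +1 burnt)
  fire out at step 7

1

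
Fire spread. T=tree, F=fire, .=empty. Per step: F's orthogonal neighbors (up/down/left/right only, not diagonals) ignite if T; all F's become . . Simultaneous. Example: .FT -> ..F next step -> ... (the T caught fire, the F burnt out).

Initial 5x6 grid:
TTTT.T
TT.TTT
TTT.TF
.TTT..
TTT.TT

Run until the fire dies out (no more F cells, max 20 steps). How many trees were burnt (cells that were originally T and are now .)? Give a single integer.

Answer: 20

Derivation:
Step 1: +2 fires, +1 burnt (F count now 2)
Step 2: +2 fires, +2 burnt (F count now 2)
Step 3: +1 fires, +2 burnt (F count now 1)
Step 4: +1 fires, +1 burnt (F count now 1)
Step 5: +1 fires, +1 burnt (F count now 1)
Step 6: +1 fires, +1 burnt (F count now 1)
Step 7: +2 fires, +1 burnt (F count now 2)
Step 8: +2 fires, +2 burnt (F count now 2)
Step 9: +3 fires, +2 burnt (F count now 3)
Step 10: +2 fires, +3 burnt (F count now 2)
Step 11: +3 fires, +2 burnt (F count now 3)
Step 12: +0 fires, +3 burnt (F count now 0)
Fire out after step 12
Initially T: 22, now '.': 28
Total burnt (originally-T cells now '.'): 20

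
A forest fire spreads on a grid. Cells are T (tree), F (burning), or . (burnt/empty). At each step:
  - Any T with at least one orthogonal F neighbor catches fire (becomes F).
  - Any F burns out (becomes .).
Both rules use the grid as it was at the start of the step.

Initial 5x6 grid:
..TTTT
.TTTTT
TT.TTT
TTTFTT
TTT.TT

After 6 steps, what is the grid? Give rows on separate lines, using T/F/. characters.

Step 1: 3 trees catch fire, 1 burn out
  ..TTTT
  .TTTTT
  TT.FTT
  TTF.FT
  TTT.TT
Step 2: 6 trees catch fire, 3 burn out
  ..TTTT
  .TTFTT
  TT..FT
  TF...F
  TTF.FT
Step 3: 8 trees catch fire, 6 burn out
  ..TFTT
  .TF.FT
  TF...F
  F.....
  TF...F
Step 4: 6 trees catch fire, 8 burn out
  ..F.FT
  .F...F
  F.....
  ......
  F.....
Step 5: 1 trees catch fire, 6 burn out
  .....F
  ......
  ......
  ......
  ......
Step 6: 0 trees catch fire, 1 burn out
  ......
  ......
  ......
  ......
  ......

......
......
......
......
......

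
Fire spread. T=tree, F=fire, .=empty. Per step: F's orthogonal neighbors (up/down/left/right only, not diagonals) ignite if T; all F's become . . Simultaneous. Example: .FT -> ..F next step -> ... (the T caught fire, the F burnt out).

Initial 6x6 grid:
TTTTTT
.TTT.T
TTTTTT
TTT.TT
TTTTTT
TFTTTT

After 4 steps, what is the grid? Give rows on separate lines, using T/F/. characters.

Step 1: 3 trees catch fire, 1 burn out
  TTTTTT
  .TTT.T
  TTTTTT
  TTT.TT
  TFTTTT
  F.FTTT
Step 2: 4 trees catch fire, 3 burn out
  TTTTTT
  .TTT.T
  TTTTTT
  TFT.TT
  F.FTTT
  ...FTT
Step 3: 5 trees catch fire, 4 burn out
  TTTTTT
  .TTT.T
  TFTTTT
  F.F.TT
  ...FTT
  ....FT
Step 4: 5 trees catch fire, 5 burn out
  TTTTTT
  .FTT.T
  F.FTTT
  ....TT
  ....FT
  .....F

TTTTTT
.FTT.T
F.FTTT
....TT
....FT
.....F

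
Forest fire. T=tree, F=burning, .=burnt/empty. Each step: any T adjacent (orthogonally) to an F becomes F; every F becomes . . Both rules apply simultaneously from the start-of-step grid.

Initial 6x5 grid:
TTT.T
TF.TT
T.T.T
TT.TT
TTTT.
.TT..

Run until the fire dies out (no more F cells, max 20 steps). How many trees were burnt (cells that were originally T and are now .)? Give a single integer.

Answer: 19

Derivation:
Step 1: +2 fires, +1 burnt (F count now 2)
Step 2: +3 fires, +2 burnt (F count now 3)
Step 3: +1 fires, +3 burnt (F count now 1)
Step 4: +2 fires, +1 burnt (F count now 2)
Step 5: +1 fires, +2 burnt (F count now 1)
Step 6: +2 fires, +1 burnt (F count now 2)
Step 7: +2 fires, +2 burnt (F count now 2)
Step 8: +1 fires, +2 burnt (F count now 1)
Step 9: +1 fires, +1 burnt (F count now 1)
Step 10: +1 fires, +1 burnt (F count now 1)
Step 11: +1 fires, +1 burnt (F count now 1)
Step 12: +2 fires, +1 burnt (F count now 2)
Step 13: +0 fires, +2 burnt (F count now 0)
Fire out after step 13
Initially T: 20, now '.': 29
Total burnt (originally-T cells now '.'): 19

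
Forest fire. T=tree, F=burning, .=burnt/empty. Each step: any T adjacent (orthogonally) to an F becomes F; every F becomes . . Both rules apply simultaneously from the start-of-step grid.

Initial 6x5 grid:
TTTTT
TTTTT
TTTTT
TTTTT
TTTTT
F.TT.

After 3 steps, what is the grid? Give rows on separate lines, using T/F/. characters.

Step 1: 1 trees catch fire, 1 burn out
  TTTTT
  TTTTT
  TTTTT
  TTTTT
  FTTTT
  ..TT.
Step 2: 2 trees catch fire, 1 burn out
  TTTTT
  TTTTT
  TTTTT
  FTTTT
  .FTTT
  ..TT.
Step 3: 3 trees catch fire, 2 burn out
  TTTTT
  TTTTT
  FTTTT
  .FTTT
  ..FTT
  ..TT.

TTTTT
TTTTT
FTTTT
.FTTT
..FTT
..TT.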